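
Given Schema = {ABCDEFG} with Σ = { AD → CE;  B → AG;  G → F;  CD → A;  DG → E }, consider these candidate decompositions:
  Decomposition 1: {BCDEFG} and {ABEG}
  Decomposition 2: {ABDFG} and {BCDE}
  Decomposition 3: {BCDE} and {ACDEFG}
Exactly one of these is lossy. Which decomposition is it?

Decomposition 1: common = {BEG}, closure = {ABEFG} → lossless.
Decomposition 2: common = {BD}, closure = {ABCDEFG} → lossless.
Decomposition 3: common = {CDE}, closure = {ACDE} → lossy.

Decomposition 3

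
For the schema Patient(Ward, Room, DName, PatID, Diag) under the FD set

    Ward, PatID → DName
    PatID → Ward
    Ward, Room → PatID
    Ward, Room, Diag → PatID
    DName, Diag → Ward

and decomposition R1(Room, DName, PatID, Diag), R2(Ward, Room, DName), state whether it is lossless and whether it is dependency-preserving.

Lossless test: (Room, DName)⁺ = {Room, DName}, which is a superkey of neither fragment — lossy.
Dependency preservation: the restricted closure of {PatID} across the fragments never reaches {Ward}, so PatID → Ward cannot be enforced without a join — not preserved.

lossy and not dependency-preserving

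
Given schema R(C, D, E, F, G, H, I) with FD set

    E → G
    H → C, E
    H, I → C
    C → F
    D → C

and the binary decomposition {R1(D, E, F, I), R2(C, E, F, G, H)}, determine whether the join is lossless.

Common attributes: R1 ∩ R2 = {E, F}.
Closure of {E, F}: E → G applies, adding G. So (E, F)⁺ = {E, F, G}.
The closure contains neither all of R1 = {D, E, F, I} nor all of R2 = {C, E, F, G, H}, so the common attributes are not a superkey of either fragment. The join is lossy.

No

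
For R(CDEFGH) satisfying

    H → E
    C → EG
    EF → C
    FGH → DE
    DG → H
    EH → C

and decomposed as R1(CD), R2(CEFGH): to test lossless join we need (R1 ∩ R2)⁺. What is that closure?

CEG

R1 ∩ R2 = {C}.
C → EG applies, adding EG
Closure: {CEG}.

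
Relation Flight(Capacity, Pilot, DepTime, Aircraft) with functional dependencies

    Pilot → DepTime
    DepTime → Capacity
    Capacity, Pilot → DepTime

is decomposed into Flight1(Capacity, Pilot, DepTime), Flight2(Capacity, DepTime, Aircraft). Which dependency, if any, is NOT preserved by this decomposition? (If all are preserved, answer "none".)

none

Pilot → DepTime lies within Flight1.
DepTime → Capacity lies within Flight1.
Capacity, Pilot → DepTime lies within Flight1.
Every dependency is enforceable on the fragments, so the decomposition is dependency-preserving.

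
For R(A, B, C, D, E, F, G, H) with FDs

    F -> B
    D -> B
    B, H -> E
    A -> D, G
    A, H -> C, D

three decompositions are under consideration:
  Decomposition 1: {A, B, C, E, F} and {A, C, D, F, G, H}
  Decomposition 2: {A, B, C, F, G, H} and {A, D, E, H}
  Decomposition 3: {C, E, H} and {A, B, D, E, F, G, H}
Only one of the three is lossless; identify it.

Decomposition 2

Decomposition 1: common = {A, C, F}, closure = {A, B, C, D, F, G} → lossy.
Decomposition 2: common = {A, H}, closure = {A, B, C, D, E, G, H} → lossless.
Decomposition 3: common = {E, H}, closure = {E, H} → lossy.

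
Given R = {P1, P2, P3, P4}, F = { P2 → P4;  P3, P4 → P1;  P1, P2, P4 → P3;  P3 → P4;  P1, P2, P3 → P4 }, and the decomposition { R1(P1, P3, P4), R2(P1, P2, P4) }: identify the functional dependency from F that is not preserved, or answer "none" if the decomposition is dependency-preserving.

Check P1, P2, P4 → P3: no single fragment contains all of {P1, P2, P3, P4}, and the restricted closure of {P1, P2, P4} across the fragments never reaches {P3}.
P2 → P4 is preserved.
P3, P4 → P1 is preserved.
P3 → P4 is preserved.
P1, P2, P3 → P4 is preserved.

P1, P2, P4 → P3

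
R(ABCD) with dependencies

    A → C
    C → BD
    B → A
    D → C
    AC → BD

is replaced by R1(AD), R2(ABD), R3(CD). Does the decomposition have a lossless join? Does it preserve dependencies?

Lossless test (chase): Rows 1 and 2 agree on A; apply A→C and equate their C entries. Rows 1 and 2 agree on C; apply C→BD and equate their BD entries. Rows 1 and 3 agree on D; apply D→C and equate their C entries. Rows 1 and 3 agree on C; apply C→BD and equate their BD entries. Rows 1 and 3 agree on B; apply B→A and equate their A entries. Row 1 is now all distinguished symbols — the join is lossless.
Dependency preservation: A → C; C → BD; AC → BD are not contained in any single fragment, but the restricted closure of each left-hand side across the fragments still reaches the right-hand side; the remaining FDs each lie inside some fragment. All dependencies are preserved.

lossless and dependency-preserving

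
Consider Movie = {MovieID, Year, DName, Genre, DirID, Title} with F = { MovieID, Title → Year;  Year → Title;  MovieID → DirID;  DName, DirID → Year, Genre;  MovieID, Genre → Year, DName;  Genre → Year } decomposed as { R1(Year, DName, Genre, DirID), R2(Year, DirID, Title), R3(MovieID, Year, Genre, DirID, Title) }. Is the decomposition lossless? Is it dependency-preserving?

lossy and not dependency-preserving

Lossless test (chase): Rows 1 and 2 agree on Year; apply Year→Title and equate their Title entries. No row becomes fully distinguished — the join is lossy.
Dependency preservation: the restricted closure of {MovieID, Genre} across the fragments never reaches {Year, DName}, so MovieID, Genre → Year, DName cannot be enforced without a join — not preserved.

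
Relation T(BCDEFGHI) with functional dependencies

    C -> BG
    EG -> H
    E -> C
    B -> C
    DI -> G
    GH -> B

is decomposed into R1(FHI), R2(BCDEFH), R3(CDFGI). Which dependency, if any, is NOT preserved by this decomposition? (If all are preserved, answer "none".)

Check GH → B: no single fragment contains all of {BGH}, and the restricted closure of {GH} across the fragments never reaches {B}.
C → BG is preserved.
EG → H is preserved.
E → C is preserved.
B → C is preserved.
DI → G is preserved.

GH -> B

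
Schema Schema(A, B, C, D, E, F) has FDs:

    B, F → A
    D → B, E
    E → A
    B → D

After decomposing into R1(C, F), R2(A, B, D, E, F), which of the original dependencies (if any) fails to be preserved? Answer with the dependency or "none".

B, F → A lies within R2.
D → B, E lies within R2.
E → A lies within R2.
B → D lies within R2.
Every dependency is enforceable on the fragments, so the decomposition is dependency-preserving.

none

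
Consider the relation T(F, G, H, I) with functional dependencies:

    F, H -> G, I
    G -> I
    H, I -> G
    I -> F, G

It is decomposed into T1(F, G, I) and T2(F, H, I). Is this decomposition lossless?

Yes

Common attributes: T1 ∩ T2 = {F, I}.
Closure of {F, I}: I → F, G applies, adding G. So (F, I)⁺ = {F, G, I}.
This closure contains every attribute of T1, so T1 ∩ T2 → T1. The join is lossless.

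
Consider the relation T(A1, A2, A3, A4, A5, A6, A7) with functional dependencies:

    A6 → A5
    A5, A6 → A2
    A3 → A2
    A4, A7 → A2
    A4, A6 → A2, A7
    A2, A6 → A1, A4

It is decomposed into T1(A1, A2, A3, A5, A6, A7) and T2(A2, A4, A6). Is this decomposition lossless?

Common attributes: T1 ∩ T2 = {A2, A6}.
Closure of {A2, A6}: A6 → A5 applies, adding A5; A2, A6 → A1, A4 applies, adding A1, A4; A4, A6 → A2, A7 applies, adding A7. So (A2, A6)⁺ = {A1, A2, A4, A5, A6, A7}.
This closure contains every attribute of T2, so T1 ∩ T2 → T2. The join is lossless.

Yes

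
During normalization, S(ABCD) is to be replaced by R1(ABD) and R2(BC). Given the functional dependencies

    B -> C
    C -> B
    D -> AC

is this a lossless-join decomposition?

Yes

Common attributes: R1 ∩ R2 = {B}.
Closure of {B}: B → C applies, adding C. So (B)⁺ = {BC}.
This closure contains every attribute of R2, so R1 ∩ R2 → R2. The join is lossless.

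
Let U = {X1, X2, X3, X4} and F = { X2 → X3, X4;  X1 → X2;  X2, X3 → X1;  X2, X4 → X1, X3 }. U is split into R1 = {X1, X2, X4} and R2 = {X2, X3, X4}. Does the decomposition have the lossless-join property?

Yes

Common attributes: R1 ∩ R2 = {X2, X4}.
Closure of {X2, X4}: X2 → X3, X4 applies, adding X3; X2, X3 → X1 applies, adding X1. So (X2, X4)⁺ = {X1, X2, X3, X4}.
This closure contains every attribute of R1, so R1 ∩ R2 → R1. The join is lossless.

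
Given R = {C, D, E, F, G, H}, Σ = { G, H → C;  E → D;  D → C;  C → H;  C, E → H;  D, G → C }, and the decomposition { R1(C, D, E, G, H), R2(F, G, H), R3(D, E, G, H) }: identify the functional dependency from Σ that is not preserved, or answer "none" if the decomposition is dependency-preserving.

none

G, H → C lies within R1.
E → D lies within R1.
D → C lies within R1.
C → H lies within R1.
C, E → H lies within R1.
D, G → C lies within R1.
Every dependency is enforceable on the fragments, so the decomposition is dependency-preserving.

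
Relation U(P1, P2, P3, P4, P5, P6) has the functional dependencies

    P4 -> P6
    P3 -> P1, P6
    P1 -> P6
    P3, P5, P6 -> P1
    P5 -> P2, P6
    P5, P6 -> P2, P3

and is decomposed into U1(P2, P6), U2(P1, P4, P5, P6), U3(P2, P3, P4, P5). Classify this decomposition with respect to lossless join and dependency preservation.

lossless but not dependency-preserving

Lossless test (chase): Rows 2 and 3 agree on P4; apply P4→P6 and equate their P6 entries. Rows 2 and 3 agree on P5; apply P5→P2, P6 and equate their P2, P6 entries. Rows 2 and 3 agree on P5, P6; apply P5, P6→P2, P3 and equate their P2, P3 entries. Rows 2 and 3 agree on P3; apply P3→P1, P6 and equate their P1, P6 entries. Row 2 is now all distinguished symbols — the join is lossless.
Dependency preservation: the restricted closure of {P3} across the fragments never reaches {P1, P6}, so P3 → P1, P6 cannot be enforced without a join — not preserved.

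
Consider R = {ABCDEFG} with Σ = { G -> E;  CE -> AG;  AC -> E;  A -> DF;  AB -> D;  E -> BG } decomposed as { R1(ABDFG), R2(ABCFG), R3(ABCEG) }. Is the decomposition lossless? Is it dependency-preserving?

lossless and dependency-preserving

Lossless test (chase): Rows 1 and 2 agree on G; apply G→E and equate their E entries. Rows 1 and 3 agree on G; apply G→E and equate their E entries. Rows 1 and 2 agree on A; apply A→DF and equate their DF entries. Rows 1 and 3 agree on A; apply A→DF and equate their DF entries. Row 2 is now all distinguished symbols — the join is lossless.
Dependency preservation: every FD's attributes lie within a single fragment, so each can be enforced locally — preserved.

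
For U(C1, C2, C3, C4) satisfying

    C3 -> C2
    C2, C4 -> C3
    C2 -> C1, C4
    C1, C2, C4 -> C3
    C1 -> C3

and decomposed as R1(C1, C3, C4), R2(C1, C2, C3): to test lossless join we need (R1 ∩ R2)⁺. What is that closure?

R1 ∩ R2 = {C1, C3}.
C3 → C2 applies, adding C2
C2 → C1, C4 applies, adding C4
Closure: {C1, C2, C3, C4}.

C1, C2, C3, C4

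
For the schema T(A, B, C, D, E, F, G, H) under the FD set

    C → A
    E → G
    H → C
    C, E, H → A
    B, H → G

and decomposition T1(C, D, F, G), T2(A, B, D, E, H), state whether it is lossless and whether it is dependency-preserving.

Lossless test: (D)⁺ = {D}, which is a superkey of neither fragment — lossy.
Dependency preservation: the restricted closure of {C} across the fragments never reaches {A}, so C → A cannot be enforced without a join — not preserved.

lossy and not dependency-preserving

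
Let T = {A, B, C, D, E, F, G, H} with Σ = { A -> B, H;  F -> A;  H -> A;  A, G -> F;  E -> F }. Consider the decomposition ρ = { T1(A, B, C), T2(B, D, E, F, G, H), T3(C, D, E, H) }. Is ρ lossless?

No

Chase test. Columns are A, B, C, D, E, F, G, H; row i has aⱼ where attribute j ∈ Ti, else bᵢⱼ.
Initial tableau (one row per fragment):
  row 1: a1 a2 a3 b14 b15 b16 b17 b18
  row 2: b21 a2 b23 a4 a5 a6 a7 a8
  row 3: b31 b32 a3 a4 a5 b36 b37 a8
Rows 2 and 3 agree on H; apply H→A and equate their A entries.
Rows 2 and 3 agree on E; apply E→F and equate their F entries.
Rows 2 and 3 agree on A; apply A→B, H and equate their B, H entries.
No row becomes fully distinguished — the join is lossy.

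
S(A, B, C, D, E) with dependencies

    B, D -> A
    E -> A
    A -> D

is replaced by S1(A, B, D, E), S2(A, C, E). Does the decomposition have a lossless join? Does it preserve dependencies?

Lossless test: (A, E)⁺ = {A, D, E}, which is a superkey of neither fragment — lossy.
Dependency preservation: every FD's attributes lie within a single fragment, so each can be enforced locally — preserved.

lossy but dependency-preserving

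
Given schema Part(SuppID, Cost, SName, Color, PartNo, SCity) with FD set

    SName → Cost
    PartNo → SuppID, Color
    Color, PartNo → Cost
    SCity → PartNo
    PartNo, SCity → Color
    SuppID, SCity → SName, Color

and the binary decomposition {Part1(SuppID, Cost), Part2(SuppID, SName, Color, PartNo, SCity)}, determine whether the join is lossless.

No

Common attributes: Part1 ∩ Part2 = {SuppID}.
No dependency enlarges {SuppID}, so (SuppID)⁺ = {SuppID}.
The closure contains neither all of Part1 = {SuppID, Cost} nor all of Part2 = {SuppID, SName, Color, PartNo, SCity}, so the common attributes are not a superkey of either fragment. The join is lossy.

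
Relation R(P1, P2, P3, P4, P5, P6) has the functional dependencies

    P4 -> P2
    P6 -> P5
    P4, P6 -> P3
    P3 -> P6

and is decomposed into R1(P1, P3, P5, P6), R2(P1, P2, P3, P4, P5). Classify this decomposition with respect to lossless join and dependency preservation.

Lossless test: (P1, P3, P5)⁺ = {P1, P3, P5, P6}, which contains all of one fragment — lossless.
Dependency preservation: the restricted closure of {P4, P6} across the fragments never reaches {P3}, so P4, P6 → P3 cannot be enforced without a join — not preserved.

lossless but not dependency-preserving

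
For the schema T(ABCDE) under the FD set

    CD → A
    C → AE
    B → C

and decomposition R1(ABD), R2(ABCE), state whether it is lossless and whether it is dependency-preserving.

lossless and dependency-preserving

Lossless test: (AB)⁺ = {ABCE}, which contains all of one fragment — lossless.
Dependency preservation: CD → A is not contained in any single fragment, but the restricted closure of its left-hand side across the fragments still reaches the right-hand side; the remaining FDs each lie inside some fragment. All dependencies are preserved.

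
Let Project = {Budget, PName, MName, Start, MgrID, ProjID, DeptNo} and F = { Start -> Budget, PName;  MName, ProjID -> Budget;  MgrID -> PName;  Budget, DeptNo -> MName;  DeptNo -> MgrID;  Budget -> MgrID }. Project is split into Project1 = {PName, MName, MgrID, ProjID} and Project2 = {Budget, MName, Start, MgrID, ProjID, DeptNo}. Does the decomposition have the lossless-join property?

Yes

Common attributes: Project1 ∩ Project2 = {MName, MgrID, ProjID}.
Closure of {MName, MgrID, ProjID}: MName, ProjID → Budget applies, adding Budget; MgrID → PName applies, adding PName. So (MName, MgrID, ProjID)⁺ = {Budget, PName, MName, MgrID, ProjID}.
This closure contains every attribute of Project1, so Project1 ∩ Project2 → Project1. The join is lossless.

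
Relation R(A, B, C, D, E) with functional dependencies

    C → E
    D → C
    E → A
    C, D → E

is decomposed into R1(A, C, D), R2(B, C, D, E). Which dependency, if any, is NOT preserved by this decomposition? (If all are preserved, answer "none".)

Check E → A: no single fragment contains all of {A, E}, and the restricted closure of {E} across the fragments never reaches {A}.
C → E is preserved.
D → C is preserved.
C, D → E is preserved.

E → A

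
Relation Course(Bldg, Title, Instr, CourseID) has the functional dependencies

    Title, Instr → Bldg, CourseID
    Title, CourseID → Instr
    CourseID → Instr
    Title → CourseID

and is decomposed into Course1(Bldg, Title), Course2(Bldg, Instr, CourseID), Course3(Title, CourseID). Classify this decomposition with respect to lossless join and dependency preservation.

lossless and dependency-preserving

Lossless test (chase): Rows 2 and 3 agree on CourseID; apply CourseID→Instr and equate their Instr entries. Rows 1 and 3 agree on Title; apply Title→CourseID and equate their CourseID entries. Rows 1 and 3 agree on Title, CourseID; apply Title, CourseID→Instr and equate their Instr entries. Rows 1 and 3 agree on Title, Instr; apply Title, Instr→Bldg, CourseID and equate their Bldg, CourseID entries. Row 1 is now all distinguished symbols — the join is lossless.
Dependency preservation: Title, Instr → Bldg, CourseID; Title, CourseID → Instr are not contained in any single fragment, but the restricted closure of each left-hand side across the fragments still reaches the right-hand side; the remaining FDs each lie inside some fragment. All dependencies are preserved.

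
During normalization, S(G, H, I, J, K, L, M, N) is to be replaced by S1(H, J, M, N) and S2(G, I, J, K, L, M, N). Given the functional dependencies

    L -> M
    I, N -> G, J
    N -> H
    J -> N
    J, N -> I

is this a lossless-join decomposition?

Common attributes: S1 ∩ S2 = {J, M, N}.
Closure of {J, M, N}: N → H applies, adding H; J, N → I applies, adding I; I, N → G, J applies, adding G. So (J, M, N)⁺ = {G, H, I, J, M, N}.
This closure contains every attribute of S1, so S1 ∩ S2 → S1. The join is lossless.

Yes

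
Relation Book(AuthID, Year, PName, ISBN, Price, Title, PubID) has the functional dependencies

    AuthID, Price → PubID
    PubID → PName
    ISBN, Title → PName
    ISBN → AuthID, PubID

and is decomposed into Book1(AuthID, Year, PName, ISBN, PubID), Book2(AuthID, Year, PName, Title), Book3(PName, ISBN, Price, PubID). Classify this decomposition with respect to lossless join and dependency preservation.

lossy and not dependency-preserving

Lossless test (chase): Rows 1 and 3 agree on ISBN; apply ISBN→AuthID, PubID and equate their AuthID, PubID entries. No row becomes fully distinguished — the join is lossy.
Dependency preservation: the restricted closure of {AuthID, Price} across the fragments never reaches {PubID}, so AuthID, Price → PubID cannot be enforced without a join — not preserved.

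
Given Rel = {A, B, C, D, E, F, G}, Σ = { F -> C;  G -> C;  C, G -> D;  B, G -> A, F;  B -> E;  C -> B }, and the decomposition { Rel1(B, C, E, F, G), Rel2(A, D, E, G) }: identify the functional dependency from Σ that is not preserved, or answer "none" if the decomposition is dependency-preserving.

F → C lies within Rel1.
G → C lies within Rel1.
C, G → D: restricted closure across fragments reaches D.
B, G → A, F: restricted closure across fragments reaches A, F.
B → E lies within Rel1.
C → B lies within Rel1.
Every dependency is enforceable on the fragments, so the decomposition is dependency-preserving.

none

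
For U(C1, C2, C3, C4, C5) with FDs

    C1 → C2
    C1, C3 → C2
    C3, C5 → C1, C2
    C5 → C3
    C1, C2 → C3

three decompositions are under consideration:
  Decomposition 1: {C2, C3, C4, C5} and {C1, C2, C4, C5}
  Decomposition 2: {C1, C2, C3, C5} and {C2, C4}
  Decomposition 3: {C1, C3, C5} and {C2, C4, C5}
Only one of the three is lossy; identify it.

Decomposition 1: common = {C2, C4, C5}, closure = {C1, C2, C3, C4, C5} → lossless.
Decomposition 2: common = {C2}, closure = {C2} → lossy.
Decomposition 3: common = {C5}, closure = {C1, C2, C3, C5} → lossless.

Decomposition 2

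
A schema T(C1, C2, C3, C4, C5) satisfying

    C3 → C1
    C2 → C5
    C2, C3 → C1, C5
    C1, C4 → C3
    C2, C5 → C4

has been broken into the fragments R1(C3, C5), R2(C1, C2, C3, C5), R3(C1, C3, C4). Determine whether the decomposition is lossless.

Chase test. Columns are C1, C2, C3, C4, C5; row i has aⱼ where attribute j ∈ Ri, else bᵢⱼ.
Initial tableau (one row per fragment):
  row 1: b11 b12 a3 b14 a5
  row 2: a1 a2 a3 b24 a5
  row 3: a1 b32 a3 a4 b35
Rows 1 and 2 agree on C3; apply C3→C1 and equate their C1 entries.
No row becomes fully distinguished — the join is lossy.

No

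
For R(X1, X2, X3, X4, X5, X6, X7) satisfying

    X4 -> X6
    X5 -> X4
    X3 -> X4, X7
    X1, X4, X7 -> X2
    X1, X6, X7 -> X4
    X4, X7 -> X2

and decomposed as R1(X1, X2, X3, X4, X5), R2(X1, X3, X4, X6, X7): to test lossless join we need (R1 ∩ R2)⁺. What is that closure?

R1 ∩ R2 = {X1, X3, X4}.
X4 → X6 applies, adding X6
X3 → X4, X7 applies, adding X7
X1, X4, X7 → X2 applies, adding X2
Closure: {X1, X2, X3, X4, X6, X7}.

X1, X2, X3, X4, X6, X7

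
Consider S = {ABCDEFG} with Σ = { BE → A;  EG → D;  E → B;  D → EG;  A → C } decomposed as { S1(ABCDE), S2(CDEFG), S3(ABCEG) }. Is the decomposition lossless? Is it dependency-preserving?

Lossless test (chase): Rows 2 and 3 agree on EG; apply EG→D and equate their D entries. Rows 1 and 2 agree on E; apply E→B and equate their B entries. Rows 1 and 2 agree on D; apply D→EG and equate their EG entries. Rows 1 and 2 agree on BE; apply BE→A and equate their A entries. Row 2 is now all distinguished symbols — the join is lossless.
Dependency preservation: every FD's attributes lie within a single fragment, so each can be enforced locally — preserved.

lossless and dependency-preserving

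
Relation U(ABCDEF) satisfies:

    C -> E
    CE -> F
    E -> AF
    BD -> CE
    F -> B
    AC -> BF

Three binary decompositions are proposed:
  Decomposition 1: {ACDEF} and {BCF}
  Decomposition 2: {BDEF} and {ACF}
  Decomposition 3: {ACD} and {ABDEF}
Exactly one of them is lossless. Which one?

Decomposition 1: common = {CF}, closure = {ABCEF} → lossless.
Decomposition 2: common = {F}, closure = {BF} → lossy.
Decomposition 3: common = {AD}, closure = {AD} → lossy.

Decomposition 1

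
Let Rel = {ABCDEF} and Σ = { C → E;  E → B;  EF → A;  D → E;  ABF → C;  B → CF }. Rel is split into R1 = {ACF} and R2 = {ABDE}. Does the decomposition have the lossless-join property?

Common attributes: R1 ∩ R2 = {A}.
No dependency enlarges {A}, so (A)⁺ = {A}.
The closure contains neither all of R1 = {ACF} nor all of R2 = {ABDE}, so the common attributes are not a superkey of either fragment. The join is lossy.

No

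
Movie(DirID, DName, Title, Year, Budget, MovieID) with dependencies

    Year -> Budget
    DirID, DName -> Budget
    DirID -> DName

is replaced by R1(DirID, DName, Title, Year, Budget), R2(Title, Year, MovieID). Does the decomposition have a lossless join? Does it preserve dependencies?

Lossless test: (Title, Year)⁺ = {Title, Year, Budget}, which is a superkey of neither fragment — lossy.
Dependency preservation: every FD's attributes lie within a single fragment, so each can be enforced locally — preserved.

lossy but dependency-preserving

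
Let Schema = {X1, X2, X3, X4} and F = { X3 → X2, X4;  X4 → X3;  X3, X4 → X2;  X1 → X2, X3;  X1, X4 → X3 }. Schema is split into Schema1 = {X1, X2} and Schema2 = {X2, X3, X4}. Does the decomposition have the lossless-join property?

Common attributes: Schema1 ∩ Schema2 = {X2}.
No dependency enlarges {X2}, so (X2)⁺ = {X2}.
The closure contains neither all of Schema1 = {X1, X2} nor all of Schema2 = {X2, X3, X4}, so the common attributes are not a superkey of either fragment. The join is lossy.

No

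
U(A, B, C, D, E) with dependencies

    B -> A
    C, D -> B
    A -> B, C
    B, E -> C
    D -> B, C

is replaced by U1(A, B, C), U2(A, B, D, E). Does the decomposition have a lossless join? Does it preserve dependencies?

lossless and dependency-preserving

Lossless test: (A, B)⁺ = {A, B, C}, which contains all of one fragment — lossless.
Dependency preservation: C, D → B; B, E → C; D → B, C are not contained in any single fragment, but the restricted closure of each left-hand side across the fragments still reaches the right-hand side; the remaining FDs each lie inside some fragment. All dependencies are preserved.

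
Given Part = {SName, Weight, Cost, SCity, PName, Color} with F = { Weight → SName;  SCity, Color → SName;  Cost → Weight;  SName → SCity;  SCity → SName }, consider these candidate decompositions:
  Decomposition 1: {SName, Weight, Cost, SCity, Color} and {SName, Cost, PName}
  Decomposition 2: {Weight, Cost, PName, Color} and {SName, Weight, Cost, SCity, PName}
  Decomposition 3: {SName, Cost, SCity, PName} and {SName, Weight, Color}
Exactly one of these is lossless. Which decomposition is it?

Decomposition 2

Decomposition 1: common = {SName, Cost}, closure = {SName, Weight, Cost, SCity} → lossy.
Decomposition 2: common = {Weight, Cost, PName}, closure = {SName, Weight, Cost, SCity, PName} → lossless.
Decomposition 3: common = {SName}, closure = {SName, SCity} → lossy.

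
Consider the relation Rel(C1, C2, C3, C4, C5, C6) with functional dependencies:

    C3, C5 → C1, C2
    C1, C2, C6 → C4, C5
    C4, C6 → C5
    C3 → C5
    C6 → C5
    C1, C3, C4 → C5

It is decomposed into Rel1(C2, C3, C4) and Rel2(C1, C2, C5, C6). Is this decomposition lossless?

No

Common attributes: Rel1 ∩ Rel2 = {C2}.
No dependency enlarges {C2}, so (C2)⁺ = {C2}.
The closure contains neither all of Rel1 = {C2, C3, C4} nor all of Rel2 = {C1, C2, C5, C6}, so the common attributes are not a superkey of either fragment. The join is lossy.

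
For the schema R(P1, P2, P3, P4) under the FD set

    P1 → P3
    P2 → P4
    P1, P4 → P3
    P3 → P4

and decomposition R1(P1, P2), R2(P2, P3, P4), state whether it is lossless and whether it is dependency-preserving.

lossy and not dependency-preserving

Lossless test: (P2)⁺ = {P2, P4}, which is a superkey of neither fragment — lossy.
Dependency preservation: the restricted closure of {P1} across the fragments never reaches {P3}, so P1 → P3 cannot be enforced without a join — not preserved.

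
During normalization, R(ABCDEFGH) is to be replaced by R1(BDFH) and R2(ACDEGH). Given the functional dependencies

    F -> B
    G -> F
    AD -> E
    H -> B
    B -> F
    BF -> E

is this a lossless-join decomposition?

Common attributes: R1 ∩ R2 = {DH}.
Closure of {DH}: H → B applies, adding B; B → F applies, adding F; BF → E applies, adding E. So (DH)⁺ = {BDEFH}.
This closure contains every attribute of R1, so R1 ∩ R2 → R1. The join is lossless.

Yes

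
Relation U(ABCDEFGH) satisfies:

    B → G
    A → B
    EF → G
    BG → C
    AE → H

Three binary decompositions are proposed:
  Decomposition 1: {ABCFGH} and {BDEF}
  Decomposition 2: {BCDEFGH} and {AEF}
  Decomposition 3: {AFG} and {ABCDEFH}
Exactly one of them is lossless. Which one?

Decomposition 1: common = {BF}, closure = {BCFG} → lossy.
Decomposition 2: common = {EF}, closure = {EFG} → lossy.
Decomposition 3: common = {AF}, closure = {ABCFG} → lossless.

Decomposition 3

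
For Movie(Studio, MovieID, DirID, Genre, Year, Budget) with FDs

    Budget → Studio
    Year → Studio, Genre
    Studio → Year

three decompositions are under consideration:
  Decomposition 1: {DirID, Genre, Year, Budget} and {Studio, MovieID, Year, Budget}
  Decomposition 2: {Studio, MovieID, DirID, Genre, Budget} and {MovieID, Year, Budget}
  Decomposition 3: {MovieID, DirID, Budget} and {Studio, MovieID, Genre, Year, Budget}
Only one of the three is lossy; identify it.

Decomposition 1

Decomposition 1: common = {Year, Budget}, closure = {Studio, Genre, Year, Budget} → lossy.
Decomposition 2: common = {MovieID, Budget}, closure = {Studio, MovieID, Genre, Year, Budget} → lossless.
Decomposition 3: common = {MovieID, Budget}, closure = {Studio, MovieID, Genre, Year, Budget} → lossless.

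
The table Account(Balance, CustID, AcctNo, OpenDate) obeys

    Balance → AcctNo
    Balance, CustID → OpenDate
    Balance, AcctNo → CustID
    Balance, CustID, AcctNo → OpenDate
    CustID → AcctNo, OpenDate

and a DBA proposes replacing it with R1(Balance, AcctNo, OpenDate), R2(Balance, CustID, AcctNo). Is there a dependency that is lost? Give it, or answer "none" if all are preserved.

CustID → AcctNo, OpenDate

Check CustID → AcctNo, OpenDate: no single fragment contains all of {CustID, AcctNo, OpenDate}, and the restricted closure of {CustID} across the fragments never reaches {AcctNo, OpenDate}.
Balance → AcctNo is preserved.
Balance, CustID → OpenDate is preserved.
Balance, AcctNo → CustID is preserved.
Balance, CustID, AcctNo → OpenDate is preserved.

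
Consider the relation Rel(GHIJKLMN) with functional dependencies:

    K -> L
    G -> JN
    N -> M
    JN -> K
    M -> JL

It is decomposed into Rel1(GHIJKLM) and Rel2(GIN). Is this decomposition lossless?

Common attributes: Rel1 ∩ Rel2 = {GI}.
Closure of {GI}: G → JN applies, adding JN; N → M applies, adding M; JN → K applies, adding K; M → JL applies, adding L. So (GI)⁺ = {GIJKLMN}.
This closure contains every attribute of Rel2, so Rel1 ∩ Rel2 → Rel2. The join is lossless.

Yes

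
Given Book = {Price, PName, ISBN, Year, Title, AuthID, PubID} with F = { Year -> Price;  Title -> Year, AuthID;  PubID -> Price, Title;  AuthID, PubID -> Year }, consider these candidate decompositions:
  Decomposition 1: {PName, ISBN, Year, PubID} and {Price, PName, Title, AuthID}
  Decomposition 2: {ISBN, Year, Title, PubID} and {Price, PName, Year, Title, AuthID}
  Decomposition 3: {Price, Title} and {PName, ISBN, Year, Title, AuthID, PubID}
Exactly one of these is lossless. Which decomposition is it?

Decomposition 1: common = {PName}, closure = {PName} → lossy.
Decomposition 2: common = {Year, Title}, closure = {Price, Year, Title, AuthID} → lossy.
Decomposition 3: common = {Title}, closure = {Price, Year, Title, AuthID} → lossless.

Decomposition 3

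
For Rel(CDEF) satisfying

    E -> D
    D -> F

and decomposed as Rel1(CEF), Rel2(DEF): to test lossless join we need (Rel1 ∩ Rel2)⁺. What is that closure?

Rel1 ∩ Rel2 = {EF}.
E → D applies, adding D
Closure: {DEF}.

DEF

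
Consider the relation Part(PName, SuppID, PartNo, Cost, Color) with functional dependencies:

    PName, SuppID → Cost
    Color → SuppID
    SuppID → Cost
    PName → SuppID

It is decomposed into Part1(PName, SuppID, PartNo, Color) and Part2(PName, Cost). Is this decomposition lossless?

Common attributes: Part1 ∩ Part2 = {PName}.
Closure of {PName}: PName → SuppID applies, adding SuppID; PName, SuppID → Cost applies, adding Cost. So (PName)⁺ = {PName, SuppID, Cost}.
This closure contains every attribute of Part2, so Part1 ∩ Part2 → Part2. The join is lossless.

Yes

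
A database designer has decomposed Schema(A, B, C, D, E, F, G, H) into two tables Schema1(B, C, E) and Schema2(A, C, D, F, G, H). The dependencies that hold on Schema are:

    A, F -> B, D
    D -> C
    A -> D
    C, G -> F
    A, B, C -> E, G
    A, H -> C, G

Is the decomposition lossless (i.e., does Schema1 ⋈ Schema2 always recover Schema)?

Common attributes: Schema1 ∩ Schema2 = {C}.
No dependency enlarges {C}, so (C)⁺ = {C}.
The closure contains neither all of Schema1 = {B, C, E} nor all of Schema2 = {A, C, D, F, G, H}, so the common attributes are not a superkey of either fragment. The join is lossy.

No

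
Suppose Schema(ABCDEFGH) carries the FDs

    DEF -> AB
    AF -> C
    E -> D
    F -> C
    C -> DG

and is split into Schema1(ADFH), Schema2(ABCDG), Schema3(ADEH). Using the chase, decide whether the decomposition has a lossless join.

No

Chase test. Columns are ABCDEFGH; row i has aⱼ where attribute j ∈ Schemai, else bᵢⱼ.
Initial tableau (one row per fragment):
  row 1: a1 b12 b13 a4 b15 a6 b17 a8
  row 2: a1 a2 a3 a4 b25 b26 a7 b28
  row 3: a1 b32 b33 a4 a5 b36 b37 a8
No row becomes fully distinguished — the join is lossy.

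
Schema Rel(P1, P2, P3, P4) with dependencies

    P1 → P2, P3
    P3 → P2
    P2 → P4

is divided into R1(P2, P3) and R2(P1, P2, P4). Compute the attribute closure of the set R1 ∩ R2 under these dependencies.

P2, P4

R1 ∩ R2 = {P2}.
P2 → P4 applies, adding P4
Closure: {P2, P4}.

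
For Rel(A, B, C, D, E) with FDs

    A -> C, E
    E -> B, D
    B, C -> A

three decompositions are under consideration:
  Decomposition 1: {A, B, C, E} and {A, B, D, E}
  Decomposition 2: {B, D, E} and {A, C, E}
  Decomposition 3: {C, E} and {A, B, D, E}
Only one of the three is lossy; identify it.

Decomposition 1: common = {A, B, E}, closure = {A, B, C, D, E} → lossless.
Decomposition 2: common = {E}, closure = {B, D, E} → lossless.
Decomposition 3: common = {E}, closure = {B, D, E} → lossy.

Decomposition 3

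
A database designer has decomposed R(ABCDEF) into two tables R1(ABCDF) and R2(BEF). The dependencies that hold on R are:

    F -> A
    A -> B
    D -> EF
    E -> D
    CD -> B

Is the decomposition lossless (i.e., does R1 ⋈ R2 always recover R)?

No

Common attributes: R1 ∩ R2 = {BF}.
Closure of {BF}: F → A applies, adding A. So (BF)⁺ = {ABF}.
The closure contains neither all of R1 = {ABCDF} nor all of R2 = {BEF}, so the common attributes are not a superkey of either fragment. The join is lossy.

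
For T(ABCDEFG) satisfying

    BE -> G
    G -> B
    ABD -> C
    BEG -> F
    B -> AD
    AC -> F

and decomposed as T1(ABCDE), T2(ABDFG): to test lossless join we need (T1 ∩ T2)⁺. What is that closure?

ABCDF

T1 ∩ T2 = {ABD}.
ABD → C applies, adding C
AC → F applies, adding F
Closure: {ABCDF}.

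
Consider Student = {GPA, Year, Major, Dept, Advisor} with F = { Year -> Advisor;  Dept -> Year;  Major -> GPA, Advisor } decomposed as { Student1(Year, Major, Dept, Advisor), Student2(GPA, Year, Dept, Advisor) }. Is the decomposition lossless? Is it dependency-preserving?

Lossless test: (Year, Dept, Advisor)⁺ = {Year, Dept, Advisor}, which is a superkey of neither fragment — lossy.
Dependency preservation: the restricted closure of {Major} across the fragments never reaches {GPA, Advisor}, so Major → GPA, Advisor cannot be enforced without a join — not preserved.

lossy and not dependency-preserving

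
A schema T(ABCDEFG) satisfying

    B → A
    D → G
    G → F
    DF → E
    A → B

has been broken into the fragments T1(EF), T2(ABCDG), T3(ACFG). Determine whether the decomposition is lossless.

No

Chase test. Columns are ABCDEFG; row i has aⱼ where attribute j ∈ Ti, else bᵢⱼ.
Initial tableau (one row per fragment):
  row 1: b11 b12 b13 b14 a5 a6 b17
  row 2: a1 a2 a3 a4 b25 b26 a7
  row 3: a1 b32 a3 b34 b35 a6 a7
Rows 2 and 3 agree on G; apply G→F and equate their F entries.
Rows 2 and 3 agree on A; apply A→B and equate their B entries.
No row becomes fully distinguished — the join is lossy.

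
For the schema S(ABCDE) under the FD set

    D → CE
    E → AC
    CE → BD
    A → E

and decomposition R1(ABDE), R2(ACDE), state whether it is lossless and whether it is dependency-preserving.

Lossless test: (ADE)⁺ = {ABCDE}, which contains all of one fragment — lossless.
Dependency preservation: CE → BD is not contained in any single fragment, but the restricted closure of its left-hand side across the fragments still reaches the right-hand side; the remaining FDs each lie inside some fragment. All dependencies are preserved.

lossless and dependency-preserving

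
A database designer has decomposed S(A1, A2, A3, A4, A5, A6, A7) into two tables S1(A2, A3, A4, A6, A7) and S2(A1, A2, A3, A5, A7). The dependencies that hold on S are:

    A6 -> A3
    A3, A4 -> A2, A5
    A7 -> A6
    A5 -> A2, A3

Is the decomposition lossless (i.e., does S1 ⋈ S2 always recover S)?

No

Common attributes: S1 ∩ S2 = {A2, A3, A7}.
Closure of {A2, A3, A7}: A7 → A6 applies, adding A6. So (A2, A3, A7)⁺ = {A2, A3, A6, A7}.
The closure contains neither all of S1 = {A2, A3, A4, A6, A7} nor all of S2 = {A1, A2, A3, A5, A7}, so the common attributes are not a superkey of either fragment. The join is lossy.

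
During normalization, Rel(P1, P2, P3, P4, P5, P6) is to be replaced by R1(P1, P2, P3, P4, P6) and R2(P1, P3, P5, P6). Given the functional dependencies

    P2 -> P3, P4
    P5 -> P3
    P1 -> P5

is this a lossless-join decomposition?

Common attributes: R1 ∩ R2 = {P1, P3, P6}.
Closure of {P1, P3, P6}: P1 → P5 applies, adding P5. So (P1, P3, P6)⁺ = {P1, P3, P5, P6}.
This closure contains every attribute of R2, so R1 ∩ R2 → R2. The join is lossless.

Yes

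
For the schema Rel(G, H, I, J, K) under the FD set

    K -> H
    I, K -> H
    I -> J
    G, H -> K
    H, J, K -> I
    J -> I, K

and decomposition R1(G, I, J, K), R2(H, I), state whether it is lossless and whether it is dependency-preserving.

Lossless test: (I)⁺ = {H, I, J, K}, which contains all of one fragment — lossless.
Dependency preservation: the restricted closure of {K} across the fragments never reaches {H}, so K → H cannot be enforced without a join — not preserved.

lossless but not dependency-preserving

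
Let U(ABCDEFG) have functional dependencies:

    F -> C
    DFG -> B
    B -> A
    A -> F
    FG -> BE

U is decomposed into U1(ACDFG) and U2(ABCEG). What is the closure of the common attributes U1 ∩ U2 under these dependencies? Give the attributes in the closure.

U1 ∩ U2 = {ACG}.
A → F applies, adding F
FG → BE applies, adding BE
Closure: {ABCEFG}.

ABCEFG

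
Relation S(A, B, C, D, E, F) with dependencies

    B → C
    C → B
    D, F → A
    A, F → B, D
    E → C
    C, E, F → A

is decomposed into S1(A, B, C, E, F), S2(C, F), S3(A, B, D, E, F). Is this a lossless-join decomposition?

Yes

Chase test. Columns are A, B, C, D, E, F; row i has aⱼ where attribute j ∈ Si, else bᵢⱼ.
Initial tableau (one row per fragment):
  row 1: a1 a2 a3 b14 a5 a6
  row 2: b21 b22 a3 b24 b25 a6
  row 3: a1 a2 b33 a4 a5 a6
Rows 1 and 3 agree on B; apply B→C and equate their C entries.
Rows 1 and 2 agree on C; apply C→B and equate their B entries.
Rows 1 and 3 agree on A, F; apply A, F→B, D and equate their B, D entries.
Row 1 is now all distinguished symbols — the join is lossless.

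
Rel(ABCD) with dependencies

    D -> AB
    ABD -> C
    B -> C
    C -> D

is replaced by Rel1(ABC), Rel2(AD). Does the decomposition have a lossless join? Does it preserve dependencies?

lossy and not dependency-preserving

Lossless test: (A)⁺ = {A}, which is a superkey of neither fragment — lossy.
Dependency preservation: the restricted closure of {D} across the fragments never reaches {AB}, so D → AB cannot be enforced without a join — not preserved.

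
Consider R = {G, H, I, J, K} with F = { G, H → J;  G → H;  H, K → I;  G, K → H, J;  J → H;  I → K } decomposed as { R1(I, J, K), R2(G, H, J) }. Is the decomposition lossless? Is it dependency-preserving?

Lossless test: (J)⁺ = {H, J}, which is a superkey of neither fragment — lossy.
Dependency preservation: the restricted closure of {H, K} across the fragments never reaches {I}, so H, K → I cannot be enforced without a join — not preserved.

lossy and not dependency-preserving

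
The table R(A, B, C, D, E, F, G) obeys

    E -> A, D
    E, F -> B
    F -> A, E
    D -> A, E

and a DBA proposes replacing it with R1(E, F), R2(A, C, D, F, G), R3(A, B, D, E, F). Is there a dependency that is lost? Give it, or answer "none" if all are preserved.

E → A, D lies within R3.
E, F → B lies within R3.
F → A, E lies within R3.
D → A, E lies within R3.
Every dependency is enforceable on the fragments, so the decomposition is dependency-preserving.

none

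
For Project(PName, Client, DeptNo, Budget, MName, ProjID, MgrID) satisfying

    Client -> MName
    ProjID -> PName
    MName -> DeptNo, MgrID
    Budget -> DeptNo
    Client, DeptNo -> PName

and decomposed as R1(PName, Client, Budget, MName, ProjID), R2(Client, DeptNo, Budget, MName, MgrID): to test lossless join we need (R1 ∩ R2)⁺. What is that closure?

PName, Client, DeptNo, Budget, MName, MgrID

R1 ∩ R2 = {Client, Budget, MName}.
MName → DeptNo, MgrID applies, adding DeptNo, MgrID
Client, DeptNo → PName applies, adding PName
Closure: {PName, Client, DeptNo, Budget, MName, MgrID}.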